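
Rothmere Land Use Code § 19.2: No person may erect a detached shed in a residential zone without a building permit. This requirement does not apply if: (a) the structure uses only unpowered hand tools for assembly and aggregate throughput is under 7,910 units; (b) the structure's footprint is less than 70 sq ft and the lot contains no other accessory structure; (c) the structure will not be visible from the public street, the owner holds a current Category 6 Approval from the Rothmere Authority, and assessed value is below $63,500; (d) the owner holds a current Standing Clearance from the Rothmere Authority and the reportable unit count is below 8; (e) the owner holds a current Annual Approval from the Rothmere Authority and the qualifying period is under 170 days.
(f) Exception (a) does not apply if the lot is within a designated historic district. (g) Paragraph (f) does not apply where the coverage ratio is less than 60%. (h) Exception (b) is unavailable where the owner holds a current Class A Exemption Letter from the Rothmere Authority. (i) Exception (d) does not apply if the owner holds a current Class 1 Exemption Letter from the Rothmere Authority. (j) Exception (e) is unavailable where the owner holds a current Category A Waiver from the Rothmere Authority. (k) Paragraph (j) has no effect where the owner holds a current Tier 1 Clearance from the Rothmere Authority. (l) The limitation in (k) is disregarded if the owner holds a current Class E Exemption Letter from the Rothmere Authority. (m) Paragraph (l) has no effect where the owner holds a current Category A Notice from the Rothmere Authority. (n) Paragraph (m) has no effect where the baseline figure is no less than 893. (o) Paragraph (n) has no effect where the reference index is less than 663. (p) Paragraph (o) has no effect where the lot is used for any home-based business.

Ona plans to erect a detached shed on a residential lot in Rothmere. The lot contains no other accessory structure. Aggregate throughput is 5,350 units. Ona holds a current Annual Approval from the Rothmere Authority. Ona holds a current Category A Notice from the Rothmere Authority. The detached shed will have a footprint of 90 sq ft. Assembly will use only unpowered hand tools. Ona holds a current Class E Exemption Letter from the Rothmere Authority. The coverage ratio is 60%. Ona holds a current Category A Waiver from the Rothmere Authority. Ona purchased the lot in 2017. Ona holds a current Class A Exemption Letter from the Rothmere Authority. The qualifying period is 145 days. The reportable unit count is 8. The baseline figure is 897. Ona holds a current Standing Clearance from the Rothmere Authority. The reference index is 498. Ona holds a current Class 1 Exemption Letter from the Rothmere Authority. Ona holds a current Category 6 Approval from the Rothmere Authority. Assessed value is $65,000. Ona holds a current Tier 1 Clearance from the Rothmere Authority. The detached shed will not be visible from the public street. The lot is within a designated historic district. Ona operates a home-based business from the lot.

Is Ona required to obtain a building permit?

Exception (a)'s conditions are all satisfied: assembly uses only hand tools; aggregate throughput is 5,350 units, under the 7,910 units limit. However, paragraphs (f)–(g) must be considered: (f) operates against (a): the lot is in a historic district. (g), which would lift (f), is not triggered — the coverage ratio is 60%, not less than 60%. So (a) is unavailable.
Exception (b) fails — the structure's footprint is 90 sq ft, not less than 70 sq ft.
Exception (c) fails — assessed value is $65,000, not below $63,500.
Exception (d) fails — the reportable unit count is 8, not below 8.
Exception (e)'s conditions are all satisfied: a current Annual Approval is held; the qualifying period is 145 days, under the 170 days limit. However, paragraphs (j)–(p) must be considered: (j) is engaged — a current Category A Waiver is held. (k) would limit (j) — a current Tier 1 Clearance is held — but (l) sets (k) aside: (l) operates against (k): a current Class E Exemption Letter is held. (m) would limit (l) — a current Category A Notice is held — but (n) sets (m) aside: (n) is triggered — the baseline figure is 897, meeting the 893 threshold. (o) is engaged (the reference index is 498, less than the 663 limit), but is overridden by (p): (p) applies — a home-based business operates on the lot. (e) is therefore removed.
No exception displaces § 19.2.

Yes — Ona must obtain a building permit.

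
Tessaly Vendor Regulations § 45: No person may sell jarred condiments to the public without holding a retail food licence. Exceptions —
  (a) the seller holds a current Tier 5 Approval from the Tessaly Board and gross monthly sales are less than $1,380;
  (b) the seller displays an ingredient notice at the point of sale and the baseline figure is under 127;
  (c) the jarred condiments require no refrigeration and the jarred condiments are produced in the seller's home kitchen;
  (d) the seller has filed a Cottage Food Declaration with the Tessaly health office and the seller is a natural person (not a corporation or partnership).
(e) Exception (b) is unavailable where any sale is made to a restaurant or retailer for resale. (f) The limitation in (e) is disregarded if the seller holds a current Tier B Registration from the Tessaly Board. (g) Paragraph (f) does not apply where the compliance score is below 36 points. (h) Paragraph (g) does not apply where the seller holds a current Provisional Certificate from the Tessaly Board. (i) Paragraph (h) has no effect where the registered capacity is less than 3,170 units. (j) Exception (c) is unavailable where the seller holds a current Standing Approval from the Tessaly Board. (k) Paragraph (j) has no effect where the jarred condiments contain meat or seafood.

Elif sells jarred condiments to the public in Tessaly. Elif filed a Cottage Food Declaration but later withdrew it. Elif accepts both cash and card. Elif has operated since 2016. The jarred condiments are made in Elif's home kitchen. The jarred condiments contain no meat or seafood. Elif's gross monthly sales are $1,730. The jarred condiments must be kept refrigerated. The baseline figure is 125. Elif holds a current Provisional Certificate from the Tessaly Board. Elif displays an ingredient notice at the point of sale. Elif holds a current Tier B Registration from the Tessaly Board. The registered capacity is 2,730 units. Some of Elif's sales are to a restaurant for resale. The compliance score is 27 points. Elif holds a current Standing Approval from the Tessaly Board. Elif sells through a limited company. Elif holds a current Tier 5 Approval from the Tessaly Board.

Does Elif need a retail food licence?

Exception (a) requires that gross monthly sales are less than $1,380; but gross monthly sales are $1,730, not less than $1,380, so (a) is unavailable.
All of (b)'s requirements are met (an ingredient notice is displayed; the baseline figure is 125, under the 127 limit). But: (e) is triggered — some sales are to a restaurant for resale. (f) would limit (e) — a current Tier B Registration is held — but (g) sets (f) aside: (g) operates against (f): the compliance score is 27 points, below the 36 points limit. (h) would limit (g) — a current Provisional Certificate is held — but (i) sets (h) aside: (i) is engaged — the registered capacity is 2,730 units, less than the 3,170 units limit. Exception (b) does not apply.
Exception (c) fails — the jarred condiments require refrigeration.
Exception (d) does not apply: the Cottage Food Declaration was withdrawn.
No exception applies. The general rule governs.

Yes — Elif must hold a retail food licence.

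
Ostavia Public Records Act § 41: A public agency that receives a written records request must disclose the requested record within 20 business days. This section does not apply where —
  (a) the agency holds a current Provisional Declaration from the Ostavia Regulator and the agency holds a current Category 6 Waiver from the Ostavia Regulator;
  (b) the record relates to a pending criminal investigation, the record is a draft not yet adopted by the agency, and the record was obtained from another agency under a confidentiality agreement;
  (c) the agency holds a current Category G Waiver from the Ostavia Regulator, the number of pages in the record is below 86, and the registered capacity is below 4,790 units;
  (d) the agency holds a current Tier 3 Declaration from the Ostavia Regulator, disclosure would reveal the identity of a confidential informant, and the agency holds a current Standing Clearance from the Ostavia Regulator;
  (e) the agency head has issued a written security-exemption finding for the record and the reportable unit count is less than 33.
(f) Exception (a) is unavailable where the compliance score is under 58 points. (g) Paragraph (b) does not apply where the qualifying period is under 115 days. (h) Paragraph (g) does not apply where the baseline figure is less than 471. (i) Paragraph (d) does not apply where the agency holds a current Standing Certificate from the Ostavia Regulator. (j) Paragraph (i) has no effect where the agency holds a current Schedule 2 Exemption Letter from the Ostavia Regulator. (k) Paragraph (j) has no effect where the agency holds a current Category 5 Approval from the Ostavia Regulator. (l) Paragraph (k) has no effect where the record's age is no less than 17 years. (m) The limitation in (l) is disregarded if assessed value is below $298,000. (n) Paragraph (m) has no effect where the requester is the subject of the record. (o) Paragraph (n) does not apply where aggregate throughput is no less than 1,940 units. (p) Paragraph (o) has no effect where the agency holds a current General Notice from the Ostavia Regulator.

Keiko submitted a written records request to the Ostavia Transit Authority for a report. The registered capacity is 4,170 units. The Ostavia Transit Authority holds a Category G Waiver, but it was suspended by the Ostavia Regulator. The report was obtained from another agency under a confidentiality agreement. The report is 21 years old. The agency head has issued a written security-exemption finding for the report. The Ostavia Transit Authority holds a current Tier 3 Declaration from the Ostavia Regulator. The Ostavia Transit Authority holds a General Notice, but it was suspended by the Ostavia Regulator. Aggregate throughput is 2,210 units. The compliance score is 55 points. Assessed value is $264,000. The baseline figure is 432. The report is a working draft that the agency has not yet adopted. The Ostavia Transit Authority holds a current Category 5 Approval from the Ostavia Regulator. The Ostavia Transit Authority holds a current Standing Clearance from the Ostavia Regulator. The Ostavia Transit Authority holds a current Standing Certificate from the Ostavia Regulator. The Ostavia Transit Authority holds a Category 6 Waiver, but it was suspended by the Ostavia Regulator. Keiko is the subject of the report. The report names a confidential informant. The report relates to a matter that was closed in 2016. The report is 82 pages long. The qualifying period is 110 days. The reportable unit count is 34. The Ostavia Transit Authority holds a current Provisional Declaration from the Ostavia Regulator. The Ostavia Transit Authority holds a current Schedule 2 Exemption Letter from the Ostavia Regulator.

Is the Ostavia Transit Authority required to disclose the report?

Yes — the Ostavia Transit Authority must disclose the report.

Exception (a) fails — there is no Category 6 Waiver in force.
Exception (b) fails — the report relates to a closed matter.
Exception (c) requires that the agency holds a current Category G Waiver from the Ostavia Regulator; but no current Category G Waiver is held, so (c) is unavailable.
Exception (d)'s conditions are all satisfied: a current Tier 3 Declaration is held; the report names a confidential informant; a current Standing Clearance is held. However, paragraphs (i)–(p) must be considered: (i) is engaged — a current Standing Certificate is held. (j) would limit (i) — a current Schedule 2 Exemption Letter is held — but (k) sets (j) aside: (k) is engaged — a current Category 5 Approval is held. (l) operates (the record's age is 21 years, meeting the 17 years threshold), but is overridden by (m): (m) is engaged — assessed value is $264,000, below the $298,000 limit. (n) would limit (m) — Keiko is the subject of the report — but (o) sets (n) aside: (o) operates against (n): aggregate throughput is 2,210 units, meeting the 1,940 units threshold. (p) is not engaged (no current General Notice is held), so (o) stands. Exception (d) does not apply.
Exception (e) requires that the reportable unit count is less than 33; but the reportable unit count is 34, not less than 33, so (e) is unavailable.
Every exception is unavailable, so the rule governs.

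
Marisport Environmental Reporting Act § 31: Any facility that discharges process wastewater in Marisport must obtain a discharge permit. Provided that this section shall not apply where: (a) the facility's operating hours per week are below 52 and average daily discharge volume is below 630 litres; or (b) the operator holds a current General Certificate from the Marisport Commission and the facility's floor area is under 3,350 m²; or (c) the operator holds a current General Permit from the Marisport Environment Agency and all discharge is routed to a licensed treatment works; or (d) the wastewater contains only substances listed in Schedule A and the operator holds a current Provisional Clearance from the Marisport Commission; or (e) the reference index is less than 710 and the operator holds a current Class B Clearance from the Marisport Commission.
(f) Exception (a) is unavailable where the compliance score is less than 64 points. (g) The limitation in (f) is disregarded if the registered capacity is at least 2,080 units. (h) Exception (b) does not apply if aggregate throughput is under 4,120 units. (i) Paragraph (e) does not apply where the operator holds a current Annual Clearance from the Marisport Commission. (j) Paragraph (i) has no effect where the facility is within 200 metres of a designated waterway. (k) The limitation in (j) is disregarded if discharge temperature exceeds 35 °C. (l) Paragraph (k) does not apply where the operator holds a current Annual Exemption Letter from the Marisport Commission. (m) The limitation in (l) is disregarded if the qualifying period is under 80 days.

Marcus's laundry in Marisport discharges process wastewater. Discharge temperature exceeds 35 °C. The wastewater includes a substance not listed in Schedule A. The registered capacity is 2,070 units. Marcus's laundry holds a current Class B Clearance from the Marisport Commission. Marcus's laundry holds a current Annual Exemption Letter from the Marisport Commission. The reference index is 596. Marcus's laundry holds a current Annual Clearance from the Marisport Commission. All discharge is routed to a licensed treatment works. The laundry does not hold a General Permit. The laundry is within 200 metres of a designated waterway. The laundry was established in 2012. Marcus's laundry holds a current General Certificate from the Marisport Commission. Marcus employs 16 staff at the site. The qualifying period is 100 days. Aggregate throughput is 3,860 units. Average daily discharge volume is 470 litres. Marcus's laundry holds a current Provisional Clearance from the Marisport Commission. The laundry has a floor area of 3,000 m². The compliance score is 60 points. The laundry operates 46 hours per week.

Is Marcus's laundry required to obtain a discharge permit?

Exception (a): the facility's operating hours per week are 46, below the 52 limit; average daily discharge volume is 470 litres, below the 630 litres limit — every condition holds. But: (f) applies — the compliance score is 60 points, less than the 64 points limit. (g), which would lift (f), is not triggered — the registered capacity is 2,070 units, short of 2,080 units. So (a) is unavailable.
Exception (b) is satisfied on its face — a current General Certificate is held; the facility's floor area is 3,000 m², under the 3,350 m² limit. But: (h) operates against (b): aggregate throughput is 3,860 units, under the 4,120 units limit. (b) is therefore removed.
Exception (c) requires that the operator holds a current General Permit from the Marisport Environment Agency; but no General Permit is held, so (c) is unavailable.
Exception (d) fails — the wastewater includes a non-Schedule-A substance.
Exception (e) is satisfied on its face — the reference index is 596, less than the 710 limit; a current Class B Clearance is held. Under paragraphs (i)–(m): (i) would limit (e) — a current Annual Clearance is held — but (j) sets (i) aside: (j) is engaged — the laundry is within 200 m of a designated waterway. (k) is triggered (discharge temperature exceeds 35 °C), but is overridden by (l): (l) operates against (k): a current Annual Exemption Letter is held. (m) is not engaged (the qualifying period is 100 days, not under 80 days), so (l) stands. Exception (e) stands.

No — exception (e) applies; Marcus's laundry is not required to obtain a discharge permit.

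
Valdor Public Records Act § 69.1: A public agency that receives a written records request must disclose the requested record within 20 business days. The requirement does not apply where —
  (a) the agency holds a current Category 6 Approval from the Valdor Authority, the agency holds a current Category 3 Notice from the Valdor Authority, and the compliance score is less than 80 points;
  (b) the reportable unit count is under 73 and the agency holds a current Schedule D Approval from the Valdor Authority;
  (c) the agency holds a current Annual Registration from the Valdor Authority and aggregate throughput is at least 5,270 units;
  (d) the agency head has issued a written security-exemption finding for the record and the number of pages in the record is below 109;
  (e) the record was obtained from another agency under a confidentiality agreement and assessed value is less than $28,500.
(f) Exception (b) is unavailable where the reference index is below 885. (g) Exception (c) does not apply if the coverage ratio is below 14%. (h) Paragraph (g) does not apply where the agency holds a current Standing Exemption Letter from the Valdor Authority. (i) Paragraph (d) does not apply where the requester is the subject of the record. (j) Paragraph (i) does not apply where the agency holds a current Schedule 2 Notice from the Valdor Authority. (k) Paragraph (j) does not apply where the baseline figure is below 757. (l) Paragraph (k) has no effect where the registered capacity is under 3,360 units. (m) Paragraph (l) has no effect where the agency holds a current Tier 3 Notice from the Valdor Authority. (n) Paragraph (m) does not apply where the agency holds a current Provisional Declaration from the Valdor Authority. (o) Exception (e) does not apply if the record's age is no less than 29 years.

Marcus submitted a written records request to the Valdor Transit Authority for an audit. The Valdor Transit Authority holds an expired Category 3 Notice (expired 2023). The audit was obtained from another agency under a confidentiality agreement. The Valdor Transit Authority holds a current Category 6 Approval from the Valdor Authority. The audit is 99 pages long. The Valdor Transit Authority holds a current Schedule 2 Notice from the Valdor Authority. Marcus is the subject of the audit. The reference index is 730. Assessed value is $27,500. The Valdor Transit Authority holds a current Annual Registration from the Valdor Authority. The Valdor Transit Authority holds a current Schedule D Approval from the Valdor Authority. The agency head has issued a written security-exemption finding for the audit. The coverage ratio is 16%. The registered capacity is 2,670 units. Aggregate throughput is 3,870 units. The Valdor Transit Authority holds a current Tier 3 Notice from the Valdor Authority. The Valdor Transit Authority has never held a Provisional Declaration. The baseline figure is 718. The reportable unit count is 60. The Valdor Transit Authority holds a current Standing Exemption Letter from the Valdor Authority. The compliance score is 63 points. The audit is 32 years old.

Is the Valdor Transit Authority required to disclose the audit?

Exception (a) fails — there is no Category 3 Notice in force.
Exception (b): the reportable unit count is 60, under the 73 limit; a current Schedule D Approval is held — every condition holds. But applying paragraph (f): (f) applies — the reference index is 730, below the 885 limit. (b) is therefore removed.
Exception (c) requires that aggregate throughput is at least 5,270 units; but aggregate throughput is 3,870 units, short of 5,270 units, so (c) is unavailable.
Exception (d): a written security-exemption finding has been issued; the number of pages in the record is 99, below the 109 limit — every condition holds. However, paragraphs (i)–(n) must be considered: (i) is engaged — Marcus is the subject of the audit. (j) is triggered (a current Schedule 2 Notice is held), but is displaced by (k): (k) operates against (j): the baseline figure is 718, below the 757 limit. (l) operates (the registered capacity is 2,670 units, under the 3,360 units limit), but is itself disapplied by (m): (m) is engaged — a current Tier 3 Notice is held. (n) is not engaged (no current Provisional Declaration is held), so (m) stands. (d) is therefore removed.
Exception (e) is satisfied on its face — the audit was obtained under a confidentiality agreement; assessed value is $27,500, less than the $28,500 limit. But applying paragraph (o): (o) is triggered — the record's age is 32 years, meeting the 29 years threshold. Exception (e) does not apply.
Every exception is unavailable, so the rule governs.

Yes — the Valdor Transit Authority must disclose the audit.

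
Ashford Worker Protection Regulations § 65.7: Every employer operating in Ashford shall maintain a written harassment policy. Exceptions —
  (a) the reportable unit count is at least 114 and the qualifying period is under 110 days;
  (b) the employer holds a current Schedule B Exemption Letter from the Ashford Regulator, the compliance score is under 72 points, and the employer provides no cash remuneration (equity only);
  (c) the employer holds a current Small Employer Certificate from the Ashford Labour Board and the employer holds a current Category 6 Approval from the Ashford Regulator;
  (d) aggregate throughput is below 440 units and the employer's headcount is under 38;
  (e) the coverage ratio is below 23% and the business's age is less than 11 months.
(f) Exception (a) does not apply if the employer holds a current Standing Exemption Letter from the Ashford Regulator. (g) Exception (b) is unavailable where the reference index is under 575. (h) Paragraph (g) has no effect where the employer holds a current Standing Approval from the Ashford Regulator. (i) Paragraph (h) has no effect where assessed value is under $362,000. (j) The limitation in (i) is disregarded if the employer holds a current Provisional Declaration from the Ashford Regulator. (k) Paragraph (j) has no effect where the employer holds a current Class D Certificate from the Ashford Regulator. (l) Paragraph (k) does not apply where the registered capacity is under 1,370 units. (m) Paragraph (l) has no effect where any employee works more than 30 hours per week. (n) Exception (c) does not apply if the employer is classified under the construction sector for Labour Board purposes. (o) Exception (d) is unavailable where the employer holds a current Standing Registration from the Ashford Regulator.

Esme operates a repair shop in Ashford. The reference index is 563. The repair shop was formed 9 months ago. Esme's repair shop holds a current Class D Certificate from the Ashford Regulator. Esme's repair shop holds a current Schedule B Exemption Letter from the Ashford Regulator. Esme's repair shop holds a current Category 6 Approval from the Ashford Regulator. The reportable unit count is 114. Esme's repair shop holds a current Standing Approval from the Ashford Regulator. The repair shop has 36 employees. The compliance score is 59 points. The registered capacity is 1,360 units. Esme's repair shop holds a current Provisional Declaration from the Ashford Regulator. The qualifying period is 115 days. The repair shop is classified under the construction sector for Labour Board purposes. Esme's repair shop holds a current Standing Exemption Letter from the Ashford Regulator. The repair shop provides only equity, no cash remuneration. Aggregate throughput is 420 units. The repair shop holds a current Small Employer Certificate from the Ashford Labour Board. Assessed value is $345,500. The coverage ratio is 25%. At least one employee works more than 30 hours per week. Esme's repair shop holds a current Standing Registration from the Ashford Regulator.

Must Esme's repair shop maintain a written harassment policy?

Exception (a) requires that the qualifying period is under 110 days; but the qualifying period is 115 days, not under 110 days, so (a) is unavailable.
Exception (b) is satisfied on its face — a current Schedule B Exemption Letter is held; the compliance score is 59 points, under the 72 points limit; remuneration is equity-only. Turning to paragraphs (g)–(m): (g) applies — the reference index is 563, under the 575 limit. (h) would limit (g) — a current Standing Approval is held — but (i) sets (h) aside: (i) operates against (h): assessed value is $345,500, under the $362,000 limit. (j) is engaged (a current Provisional Declaration is held), but is displaced by (k): (k) operates against (j): a current Class D Certificate is held. (l) is engaged (the registered capacity is 1,360 units, under the 1,370 units limit), but is set aside by (m): (m) applies — at least one employee exceeds 30 hours/week. (b) is therefore removed.
All of (c)'s requirements are met (a current Small Employer Certificate is held; a current Category 6 Approval is held). Turning to paragraph (n): (n) is triggered — the repair shop is classified under the construction sector. (c) is therefore removed.
Exception (d): aggregate throughput is 420 units, below the 440 units limit; the employer's headcount is 36, under the 38 limit — every condition holds. But: (o) is triggered — a current Standing Registration is held. So (d) is unavailable.
Exception (e) requires that the coverage ratio is below 23%; but the coverage ratio is 25%, not below 23%, so (e) is unavailable.
No exception is made out. Esme's repair shop falls within the general rule.

Yes — Esme's repair shop must maintain a written harassment policy.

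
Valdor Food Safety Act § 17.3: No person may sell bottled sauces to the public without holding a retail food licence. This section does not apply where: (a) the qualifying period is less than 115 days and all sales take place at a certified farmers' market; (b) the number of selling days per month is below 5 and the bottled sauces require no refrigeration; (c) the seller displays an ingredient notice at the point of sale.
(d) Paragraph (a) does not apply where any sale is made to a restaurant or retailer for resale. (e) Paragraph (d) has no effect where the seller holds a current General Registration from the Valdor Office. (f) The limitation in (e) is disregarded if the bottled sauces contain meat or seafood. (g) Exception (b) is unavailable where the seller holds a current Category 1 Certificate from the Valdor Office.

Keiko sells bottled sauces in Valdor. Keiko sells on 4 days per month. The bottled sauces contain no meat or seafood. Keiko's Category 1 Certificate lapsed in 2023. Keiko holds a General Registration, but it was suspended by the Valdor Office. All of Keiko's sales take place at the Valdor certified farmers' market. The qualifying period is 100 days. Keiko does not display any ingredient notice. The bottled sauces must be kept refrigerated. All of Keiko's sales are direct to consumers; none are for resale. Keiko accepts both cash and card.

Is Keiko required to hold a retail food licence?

No — exception (a) applies; Keiko is not required to hold a retail food licence.

Exception (a) is satisfied on its face — the qualifying period is 100 days, less than the 115 days limit; all sales are at a certified farmers' market. Under paragraphs (d)–(f): (d), which would limit (a), is not engaged: no sales are for resale. Exception (a) stands.
Exception (b) does not apply: the bottled sauces require refrigeration.
Exception (c) does not apply: no ingredient notice is displayed.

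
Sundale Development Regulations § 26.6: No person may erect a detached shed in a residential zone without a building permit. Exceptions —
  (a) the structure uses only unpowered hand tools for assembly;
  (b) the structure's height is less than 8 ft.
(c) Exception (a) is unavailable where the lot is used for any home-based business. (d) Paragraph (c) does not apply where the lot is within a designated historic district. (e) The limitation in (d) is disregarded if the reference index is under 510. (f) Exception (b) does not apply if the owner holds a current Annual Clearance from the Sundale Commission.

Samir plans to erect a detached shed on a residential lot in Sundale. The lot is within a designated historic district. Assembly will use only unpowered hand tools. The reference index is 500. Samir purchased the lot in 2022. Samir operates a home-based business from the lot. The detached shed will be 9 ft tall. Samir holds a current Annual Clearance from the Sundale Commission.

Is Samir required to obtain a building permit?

Yes — Samir must obtain a building permit.

Exception (a)'s conditions are all satisfied: assembly uses only hand tools. Turning to paragraphs (c)–(e): (c) applies — a home-based business operates on the lot. (d) would limit (c) — the lot is in a historic district — but (e) sets (d) aside: (e) operates against (d): the reference index is 500, under the 510 limit. Exception (a) does not apply.
Exception (b) fails — the structure's height is 9 ft, not less than 8 ft.
Every exception is unavailable, so the rule governs.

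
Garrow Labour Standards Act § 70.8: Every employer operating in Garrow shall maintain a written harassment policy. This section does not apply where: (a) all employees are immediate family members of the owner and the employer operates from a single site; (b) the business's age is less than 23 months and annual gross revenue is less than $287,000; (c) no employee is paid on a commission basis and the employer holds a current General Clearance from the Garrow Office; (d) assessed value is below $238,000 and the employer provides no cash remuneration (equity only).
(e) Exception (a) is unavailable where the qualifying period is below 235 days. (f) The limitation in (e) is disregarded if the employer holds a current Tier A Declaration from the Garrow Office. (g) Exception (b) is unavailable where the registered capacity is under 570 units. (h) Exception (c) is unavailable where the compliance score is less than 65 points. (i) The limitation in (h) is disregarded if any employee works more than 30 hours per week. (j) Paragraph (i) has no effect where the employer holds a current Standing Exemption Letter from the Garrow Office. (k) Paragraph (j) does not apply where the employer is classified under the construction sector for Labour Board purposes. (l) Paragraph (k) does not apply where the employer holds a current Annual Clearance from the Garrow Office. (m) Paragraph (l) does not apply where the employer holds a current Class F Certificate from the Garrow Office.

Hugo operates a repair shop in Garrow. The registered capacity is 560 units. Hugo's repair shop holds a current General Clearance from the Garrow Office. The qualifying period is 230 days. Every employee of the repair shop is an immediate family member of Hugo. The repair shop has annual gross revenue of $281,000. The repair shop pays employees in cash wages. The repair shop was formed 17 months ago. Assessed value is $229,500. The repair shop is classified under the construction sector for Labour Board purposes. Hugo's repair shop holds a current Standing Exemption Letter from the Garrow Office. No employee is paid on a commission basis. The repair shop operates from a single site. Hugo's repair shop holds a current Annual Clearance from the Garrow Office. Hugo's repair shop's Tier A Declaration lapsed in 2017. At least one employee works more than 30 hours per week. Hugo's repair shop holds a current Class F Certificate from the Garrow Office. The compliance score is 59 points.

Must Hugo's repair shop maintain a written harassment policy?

All of (a)'s requirements are met (every employee is an immediate family member; the employer operates from a single site). However, paragraphs (e)–(f) must be considered: (e) is triggered — the qualifying period is 230 days, below the 235 days limit. (f), which would lift (e), is not engaged — the Tier A Declaration is not current. So (a) is unavailable.
Exception (b)'s conditions are all satisfied: the business's age is 17 months, less than the 23 months limit; annual gross revenue is $281,000, less than the $287,000 limit. But: (g) operates against (b): the registered capacity is 560 units, under the 570 units limit. So (b) is unavailable.
Exception (c)'s conditions are all satisfied: no employee is paid on commission; a current General Clearance is held. Applying paragraphs (h)–(m): (h) would limit (c) — the compliance score is 59 points, less than the 65 points limit — but (i) sets (h) aside: (i) operates against (h): at least one employee exceeds 30 hours/week. (j) is engaged (a current Standing Exemption Letter is held), but is displaced by (k): (k) operates against (j): the repair shop is classified under the construction sector. (l) is triggered (a current Annual Clearance is held), but yields to (m): (m) is engaged — a current Class F Certificate is held. So (c) applies.
Exception (d) requires that the employer provides no cash remuneration (equity only); but employees are paid cash wages, so (d) is unavailable.

No — exception (c) applies; Hugo's repair shop is not required to maintain a written harassment policy.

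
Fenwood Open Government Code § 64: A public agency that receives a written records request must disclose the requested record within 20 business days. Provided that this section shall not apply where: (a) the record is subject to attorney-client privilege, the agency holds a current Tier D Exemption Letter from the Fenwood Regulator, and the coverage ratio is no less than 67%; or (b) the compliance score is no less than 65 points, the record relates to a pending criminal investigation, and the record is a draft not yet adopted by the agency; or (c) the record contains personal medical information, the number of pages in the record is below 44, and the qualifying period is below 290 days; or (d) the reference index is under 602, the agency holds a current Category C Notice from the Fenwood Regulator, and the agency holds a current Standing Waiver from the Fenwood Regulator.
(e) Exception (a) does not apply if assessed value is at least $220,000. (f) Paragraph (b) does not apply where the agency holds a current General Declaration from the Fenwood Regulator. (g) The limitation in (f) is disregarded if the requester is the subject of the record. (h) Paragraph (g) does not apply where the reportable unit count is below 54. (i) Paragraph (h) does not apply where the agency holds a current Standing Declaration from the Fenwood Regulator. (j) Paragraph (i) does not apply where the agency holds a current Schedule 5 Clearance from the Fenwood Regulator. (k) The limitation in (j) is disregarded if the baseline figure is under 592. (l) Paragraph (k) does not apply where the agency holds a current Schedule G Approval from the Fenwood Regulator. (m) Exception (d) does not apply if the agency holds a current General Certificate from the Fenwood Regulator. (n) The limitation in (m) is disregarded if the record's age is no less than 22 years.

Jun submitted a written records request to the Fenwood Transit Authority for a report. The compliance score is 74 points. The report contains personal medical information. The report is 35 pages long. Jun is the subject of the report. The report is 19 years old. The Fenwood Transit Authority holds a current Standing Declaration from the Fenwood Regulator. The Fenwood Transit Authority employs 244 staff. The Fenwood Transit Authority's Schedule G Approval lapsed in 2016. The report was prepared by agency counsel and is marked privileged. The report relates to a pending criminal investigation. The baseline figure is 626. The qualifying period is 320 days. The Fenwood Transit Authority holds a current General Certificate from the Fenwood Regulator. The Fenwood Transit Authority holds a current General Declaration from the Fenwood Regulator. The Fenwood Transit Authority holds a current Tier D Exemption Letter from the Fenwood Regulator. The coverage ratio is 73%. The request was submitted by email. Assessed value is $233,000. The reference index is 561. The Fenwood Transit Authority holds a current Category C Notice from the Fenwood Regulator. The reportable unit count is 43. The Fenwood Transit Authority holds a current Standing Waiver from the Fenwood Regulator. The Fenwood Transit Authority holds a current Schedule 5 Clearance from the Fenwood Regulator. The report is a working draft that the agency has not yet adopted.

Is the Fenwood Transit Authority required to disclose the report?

Exception (a)'s conditions are all satisfied: the report is privileged; a current Tier D Exemption Letter is held; the coverage ratio is 73%, meeting the 67% threshold. However, paragraph (e) must be considered: (e) operates against (a): assessed value is $233,000, meeting the $220,000 threshold. (a) is therefore removed.
Exception (b) is satisfied on its face — the compliance score is 74 points, meeting the 65 points threshold; the report relates to a pending investigation; the report is an unadopted draft. But applying paragraphs (f)–(l): (f) operates against (b): a current General Declaration is held. (g) operates (Jun is the subject of the report), but is displaced by (h): (h) operates against (g): the reportable unit count is 43, below the 54 limit. (i) would limit (h) — a current Standing Declaration is held — but (j) sets (i) aside: (j) is triggered — a current Schedule 5 Clearance is held. (k), which would lift (j), is inapplicable — the baseline figure is 626, not under 592. (b) is therefore removed.
Exception (c) does not apply: the qualifying period is 320 days, not below 290 days.
Exception (d)'s conditions are all satisfied: the reference index is 561, under the 602 limit; a current Category C Notice is held; a current Standing Waiver is held. However, paragraphs (m)–(n) must be considered: (m) is triggered — a current General Certificate is held. (n), which would lift (m), is not triggered — the record's age is 19 years, short of 22 years. Exception (d) does not apply.
No exception applies. The general rule governs.

Yes — the Fenwood Transit Authority must disclose the report.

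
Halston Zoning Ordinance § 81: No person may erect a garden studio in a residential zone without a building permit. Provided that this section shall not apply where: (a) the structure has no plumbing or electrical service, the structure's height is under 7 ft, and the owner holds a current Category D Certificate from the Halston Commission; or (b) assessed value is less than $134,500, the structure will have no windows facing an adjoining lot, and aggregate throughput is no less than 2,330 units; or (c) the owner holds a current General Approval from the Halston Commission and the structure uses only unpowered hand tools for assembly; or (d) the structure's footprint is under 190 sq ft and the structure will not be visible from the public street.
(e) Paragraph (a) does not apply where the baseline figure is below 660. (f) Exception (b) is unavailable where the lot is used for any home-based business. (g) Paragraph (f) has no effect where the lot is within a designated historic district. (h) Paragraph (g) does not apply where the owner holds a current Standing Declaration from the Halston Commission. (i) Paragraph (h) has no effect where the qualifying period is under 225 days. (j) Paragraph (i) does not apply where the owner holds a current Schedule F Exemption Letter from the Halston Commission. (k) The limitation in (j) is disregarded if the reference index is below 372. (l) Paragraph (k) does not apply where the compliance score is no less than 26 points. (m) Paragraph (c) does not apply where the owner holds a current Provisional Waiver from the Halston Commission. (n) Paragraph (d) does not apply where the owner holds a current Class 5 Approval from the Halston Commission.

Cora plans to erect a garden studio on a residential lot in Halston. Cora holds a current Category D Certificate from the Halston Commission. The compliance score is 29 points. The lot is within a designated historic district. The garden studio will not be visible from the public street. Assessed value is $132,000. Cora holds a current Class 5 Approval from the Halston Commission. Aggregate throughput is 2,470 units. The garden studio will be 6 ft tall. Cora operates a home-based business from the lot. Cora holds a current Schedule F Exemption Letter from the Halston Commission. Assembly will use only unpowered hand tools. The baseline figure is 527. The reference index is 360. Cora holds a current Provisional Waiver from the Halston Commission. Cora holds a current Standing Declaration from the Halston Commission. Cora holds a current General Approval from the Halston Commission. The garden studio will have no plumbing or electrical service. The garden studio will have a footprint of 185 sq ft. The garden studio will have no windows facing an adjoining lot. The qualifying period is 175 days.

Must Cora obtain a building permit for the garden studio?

Yes — Cora must obtain a building permit.

Exception (a)'s conditions are all satisfied: there is no plumbing or electrical service; the structure's height is 6 ft, under the 7 ft limit; a current Category D Certificate is held. However, paragraph (e) must be considered: (e) is engaged — the baseline figure is 527, below the 660 limit. Exception (a) does not apply.
Exception (b) is satisfied on its face — assessed value is $132,000, less than the $134,500 limit; no windows face an adjoining lot; aggregate throughput is 2,470 units, meeting the 2,330 units threshold. But: (f) applies — a home-based business operates on the lot. (g) would limit (f) — the lot is in a historic district — but (h) sets (g) aside: (h) operates against (g): a current Standing Declaration is held. (i) applies (the qualifying period is 175 days, under the 225 days limit), but is itself disapplied by (j): (j) operates — a current Schedule F Exemption Letter is held. (k) is triggered (the reference index is 360, below the 372 limit), but is set aside by (l): (l) operates against (k): the compliance score is 29 points, meeting the 26 points threshold. So (b) is unavailable.
Exception (c) is satisfied on its face — a current General Approval is held; assembly uses only hand tools. But applying paragraph (m): (m) operates against (c): a current Provisional Waiver is held. (c) is therefore removed.
Exception (d) is satisfied on its face — the structure's footprint is 185 sq ft, under the 190 sq ft limit; the structure will not be visible from the street. Turning to paragraph (n): (n) is engaged — a current Class 5 Approval is held. (d) is therefore removed.
Every exception is unavailable, so the rule governs.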